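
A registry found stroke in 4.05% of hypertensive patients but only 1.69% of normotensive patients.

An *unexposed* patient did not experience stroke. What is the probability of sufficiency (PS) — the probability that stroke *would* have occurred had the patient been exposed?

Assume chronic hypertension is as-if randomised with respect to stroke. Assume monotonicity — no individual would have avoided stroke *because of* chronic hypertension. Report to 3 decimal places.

p₁ = 0.0405, p₀ = 0.0169.
Under exogeneity and monotonicity, PS = (p₁ − p₀) / (1 − p₀).
PS = (0.0405 − 0.0169) / (1 − 0.0169) = 0.0236 / 0.9831 ≈ 0.0240

PS ≈ 0.024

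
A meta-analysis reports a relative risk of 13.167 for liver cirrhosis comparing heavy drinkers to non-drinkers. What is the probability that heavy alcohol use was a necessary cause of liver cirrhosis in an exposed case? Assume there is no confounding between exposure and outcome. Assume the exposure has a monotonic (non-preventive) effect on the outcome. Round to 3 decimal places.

Under exogeneity and monotonicity, PN = (RR − 1) / RR = 1 − 1/RR.
PN = (13.167 − 1) / 13.167 = 12.17 / 13.167 ≈ 0.9241

PN ≈ 0.924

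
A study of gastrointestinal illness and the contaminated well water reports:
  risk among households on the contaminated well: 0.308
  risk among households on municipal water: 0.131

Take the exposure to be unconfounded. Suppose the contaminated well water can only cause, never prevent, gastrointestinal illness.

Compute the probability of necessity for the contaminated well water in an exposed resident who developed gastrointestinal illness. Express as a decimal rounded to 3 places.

Let p₁ = 0.308, p₀ = 0.131.
Under exogeneity and monotonicity, PN = (p₁ − p₀) / p₁.
PN = (0.308 − 0.131) / 0.308 = 0.177 / 0.308 ≈ 0.5747

PN ≈ 0.575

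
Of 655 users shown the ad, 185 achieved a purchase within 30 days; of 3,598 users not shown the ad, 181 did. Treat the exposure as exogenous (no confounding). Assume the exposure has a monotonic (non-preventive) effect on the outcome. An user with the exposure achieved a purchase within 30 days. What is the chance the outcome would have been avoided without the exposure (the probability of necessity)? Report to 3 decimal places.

p₁ = P(outcome | exposed) = 185/655 = 0.28244
p₀ = P(outcome | unexposed) = 181/3598 = 0.050306
Under exogeneity and monotonicity, PN = (p₁ − p₀) / p₁.
PN = (0.28244 − 0.050306) / 0.28244 = 0.23214 / 0.28244 ≈ 0.8219

PN ≈ 0.822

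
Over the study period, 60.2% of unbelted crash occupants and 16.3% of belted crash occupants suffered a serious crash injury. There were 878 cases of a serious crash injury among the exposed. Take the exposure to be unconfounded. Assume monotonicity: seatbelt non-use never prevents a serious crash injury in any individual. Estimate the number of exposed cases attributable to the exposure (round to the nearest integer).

p₁ = 0.602, p₀ = 0.163.
PN = (p₁ − p₀)/p₁ = (0.602 − 0.163) / 0.602 ≈ 0.72924.
Attributable cases ≈ PN × (exposed cases) = 0.72924 × 878 ≈ 640.27.

about 640 cases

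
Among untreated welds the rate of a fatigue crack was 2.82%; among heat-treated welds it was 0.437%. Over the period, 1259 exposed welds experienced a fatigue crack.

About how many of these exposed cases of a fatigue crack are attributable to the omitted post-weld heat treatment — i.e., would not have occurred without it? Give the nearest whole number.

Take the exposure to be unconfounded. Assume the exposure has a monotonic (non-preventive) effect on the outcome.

p₁ = 0.0282, p₀ = 0.00437.
PN = (p₁ − p₀)/p₁ = (0.0282 − 0.00437) / 0.0282 ≈ 0.84504.
Attributable cases ≈ PN × (exposed cases) = 0.84504 × 1259 ≈ 1063.90.

about 1064 cases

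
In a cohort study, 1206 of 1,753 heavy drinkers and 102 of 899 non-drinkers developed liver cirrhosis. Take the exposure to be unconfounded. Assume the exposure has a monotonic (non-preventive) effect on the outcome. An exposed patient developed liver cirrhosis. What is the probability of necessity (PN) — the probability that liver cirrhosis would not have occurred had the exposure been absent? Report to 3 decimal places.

p₁ = P(outcome | exposed) = 1206/1753 = 0.68796
p₀ = P(outcome | unexposed) = 102/899 = 0.11346
Under exogeneity and monotonicity, PN = (p₁ − p₀) / p₁.
PN = (0.68796 − 0.11346) / 0.68796 = 0.5745 / 0.68796 ≈ 0.8351

PN ≈ 0.835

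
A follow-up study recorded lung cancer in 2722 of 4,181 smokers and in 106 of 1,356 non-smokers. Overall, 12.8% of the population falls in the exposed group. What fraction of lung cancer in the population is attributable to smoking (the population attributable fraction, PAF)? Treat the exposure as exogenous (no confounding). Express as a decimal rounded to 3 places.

p₁ = P(outcome | exposed) = 2722/4181 = 0.65104
p₀ = P(outcome | unexposed) = 106/1356 = 0.078171
Overall risk P(Y=1) = π·p₁ + (1−π)·p₀ = 0.128×0.65104 + 0.872×0.078171 = 0.1515.
Under exogeneity, PAF = [P(Y=1) − p₀] / P(Y=1).
PAF = (0.1515 − 0.078171) / 0.1515 ≈ 0.4840

PAF ≈ 0.484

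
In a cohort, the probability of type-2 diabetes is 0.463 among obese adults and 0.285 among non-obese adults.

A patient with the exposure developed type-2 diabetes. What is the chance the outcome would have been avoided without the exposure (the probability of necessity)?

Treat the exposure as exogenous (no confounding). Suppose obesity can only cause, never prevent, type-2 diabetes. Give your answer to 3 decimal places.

PN ≈ 0.384

Let p₁ = 0.463, p₀ = 0.285.
Under exogeneity and monotonicity, PN = (p₁ − p₀) / p₁.
PN = (0.463 − 0.285) / 0.463 = 0.178 / 0.463 ≈ 0.3844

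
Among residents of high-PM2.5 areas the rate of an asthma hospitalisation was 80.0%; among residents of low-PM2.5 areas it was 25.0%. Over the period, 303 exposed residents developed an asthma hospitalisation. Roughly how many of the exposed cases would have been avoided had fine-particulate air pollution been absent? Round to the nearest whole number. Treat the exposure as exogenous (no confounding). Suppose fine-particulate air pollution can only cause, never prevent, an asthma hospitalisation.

p₁ = 0.8, p₀ = 0.25.
PN = (p₁ − p₀)/p₁ = (0.8 − 0.25) / 0.8 ≈ 0.68750.
Attributable cases ≈ PN × (exposed cases) = 0.68750 × 303 ≈ 208.31.

about 208 cases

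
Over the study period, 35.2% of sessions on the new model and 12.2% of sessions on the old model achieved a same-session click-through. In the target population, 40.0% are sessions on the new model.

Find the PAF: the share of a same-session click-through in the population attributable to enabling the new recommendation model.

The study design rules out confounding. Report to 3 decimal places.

p₁ = 0.352, p₀ = 0.122.
Overall risk P(Y=1) = π·p₁ + (1−π)·p₀ = 0.4×0.352 + 0.6×0.122 = 0.214.
Under exogeneity, PAF = [P(Y=1) − p₀] / P(Y=1).
PAF = (0.214 − 0.122) / 0.214 ≈ 0.4299

PAF ≈ 0.430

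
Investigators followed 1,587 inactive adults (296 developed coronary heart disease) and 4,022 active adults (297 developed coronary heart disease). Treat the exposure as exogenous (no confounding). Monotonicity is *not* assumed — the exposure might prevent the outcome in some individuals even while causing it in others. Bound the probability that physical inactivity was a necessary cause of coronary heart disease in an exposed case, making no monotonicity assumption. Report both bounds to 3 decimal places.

0.604 ≤ PN ≤ 1.000

p₁ = P(outcome | exposed) = 296/1587 = 0.18652
p₀ = P(outcome | unexposed) = 297/4022 = 0.073844
Under exogeneity alone the bounds on PN are max{0,(p₁−p₀)/p₁} ≤ PN ≤ min{1,(1−p₀)/p₁}.
  lower = (p₁ − p₀)/p₁ = 0.11267 / 0.18652 ≈ 0.6041
  upper = min{1, (1 − p₀)/p₁} = 0.92616 / 0.18652 ≈ 4.9656 → capped at 1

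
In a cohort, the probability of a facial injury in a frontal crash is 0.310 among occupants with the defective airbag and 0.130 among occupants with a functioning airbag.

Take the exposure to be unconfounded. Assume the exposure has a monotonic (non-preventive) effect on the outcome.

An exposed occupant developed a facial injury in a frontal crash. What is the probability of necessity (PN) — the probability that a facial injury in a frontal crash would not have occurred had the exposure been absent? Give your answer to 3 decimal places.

Let p₁ = 0.31, p₀ = 0.13.
Under exogeneity and monotonicity, PN = (p₁ − p₀) / p₁.
PN = (0.31 − 0.13) / 0.31 = 0.18 / 0.31 ≈ 0.5806

PN ≈ 0.581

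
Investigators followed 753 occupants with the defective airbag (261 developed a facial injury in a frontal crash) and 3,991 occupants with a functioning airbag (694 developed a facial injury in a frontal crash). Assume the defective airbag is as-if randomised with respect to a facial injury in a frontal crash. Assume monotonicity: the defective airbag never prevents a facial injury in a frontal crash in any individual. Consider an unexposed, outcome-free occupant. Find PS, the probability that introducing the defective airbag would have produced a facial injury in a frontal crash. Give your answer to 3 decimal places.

PS ≈ 0.209

p₁ = P(outcome | exposed) = 261/753 = 0.34661
p₀ = P(outcome | unexposed) = 694/3991 = 0.17389
Under exogeneity and monotonicity, PS = (p₁ − p₀) / (1 − p₀).
PS = (0.34661 − 0.17389) / (1 − 0.17389) = 0.17272 / 0.82611 ≈ 0.2091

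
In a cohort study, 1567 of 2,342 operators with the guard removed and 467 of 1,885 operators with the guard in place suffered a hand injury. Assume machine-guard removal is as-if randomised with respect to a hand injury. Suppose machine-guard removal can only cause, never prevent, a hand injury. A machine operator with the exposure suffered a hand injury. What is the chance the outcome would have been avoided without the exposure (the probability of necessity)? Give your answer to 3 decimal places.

PN ≈ 0.630

p₁ = P(outcome | exposed) = 1567/2342 = 0.66909
p₀ = P(outcome | unexposed) = 467/1885 = 0.24775
Under exogeneity and monotonicity, PN = (p₁ − p₀) / p₁.
PN = (0.66909 − 0.24775) / 0.66909 = 0.42134 / 0.66909 ≈ 0.6297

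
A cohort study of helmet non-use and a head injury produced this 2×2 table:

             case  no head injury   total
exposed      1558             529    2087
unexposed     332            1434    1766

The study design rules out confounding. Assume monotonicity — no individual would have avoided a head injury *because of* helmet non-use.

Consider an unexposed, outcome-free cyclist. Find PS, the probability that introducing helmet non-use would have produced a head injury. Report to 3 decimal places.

p₁ = P(outcome | exposed) = 1558/2087 = 0.74653
p₀ = P(outcome | unexposed) = 332/1766 = 0.188
Under exogeneity and monotonicity, PS = (p₁ − p₀)/(1 − p₀).
PS = (0.74653 − 0.188) / 0.812 ≈ 0.6878

PS ≈ 0.688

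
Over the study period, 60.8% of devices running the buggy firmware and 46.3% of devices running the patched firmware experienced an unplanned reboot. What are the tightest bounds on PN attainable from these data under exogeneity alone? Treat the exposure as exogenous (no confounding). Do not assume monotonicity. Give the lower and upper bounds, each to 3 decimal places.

p₁ = 0.608, p₀ = 0.463.
Under exogeneity alone the bounds on PN are max{0,(p₁−p₀)/p₁} ≤ PN ≤ min{1,(1−p₀)/p₁}.
  lower = (p₁ − p₀)/p₁ = 0.145 / 0.608 ≈ 0.2385
  upper = min{1, (1 − p₀)/p₁} = 0.537 / 0.608 ≈ 0.8832

0.238 ≤ PN ≤ 0.883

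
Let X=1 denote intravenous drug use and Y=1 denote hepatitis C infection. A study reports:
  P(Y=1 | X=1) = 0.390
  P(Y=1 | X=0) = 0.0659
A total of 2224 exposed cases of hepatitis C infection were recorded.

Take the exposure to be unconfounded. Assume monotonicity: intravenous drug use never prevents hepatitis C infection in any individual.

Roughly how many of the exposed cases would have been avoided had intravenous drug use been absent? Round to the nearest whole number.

about 1848 cases

Let p₁ = 0.39, p₀ = 0.0659.
PN = (p₁ − p₀)/p₁ = (0.39 − 0.0659) / 0.39 ≈ 0.83103.
Attributable cases ≈ PN × (exposed cases) = 0.83103 × 2224 ≈ 1848.20.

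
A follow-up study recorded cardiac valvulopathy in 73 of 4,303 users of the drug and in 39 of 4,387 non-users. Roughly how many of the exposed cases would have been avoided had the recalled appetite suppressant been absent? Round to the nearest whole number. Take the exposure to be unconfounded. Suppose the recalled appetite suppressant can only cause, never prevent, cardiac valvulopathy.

p₁ = P(outcome | exposed) = 73/4303 = 0.016965
p₀ = P(outcome | unexposed) = 39/4387 = 0.0088899
PN = (p₁ − p₀)/p₁ = (0.016965 − 0.0088899) / 0.016965 ≈ 0.47598.
Attributable cases ≈ PN × (exposed cases) = 0.47598 × 73 ≈ 34.75.

about 35 cases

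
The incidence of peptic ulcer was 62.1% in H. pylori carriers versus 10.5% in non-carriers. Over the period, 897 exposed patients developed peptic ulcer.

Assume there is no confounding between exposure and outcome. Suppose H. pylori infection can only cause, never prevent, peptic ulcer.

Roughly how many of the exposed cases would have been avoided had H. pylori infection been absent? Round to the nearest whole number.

about 745 cases

p₁ = 0.621, p₀ = 0.105.
PN = (p₁ − p₀)/p₁ = (0.621 − 0.105) / 0.621 ≈ 0.83092.
Attributable cases ≈ PN × (exposed cases) = 0.83092 × 897 ≈ 745.33.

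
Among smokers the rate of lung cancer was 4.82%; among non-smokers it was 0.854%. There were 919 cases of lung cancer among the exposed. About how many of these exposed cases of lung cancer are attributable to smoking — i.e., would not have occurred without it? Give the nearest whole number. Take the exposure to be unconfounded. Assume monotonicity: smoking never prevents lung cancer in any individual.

about 756 cases

p₁ = 0.0482, p₀ = 0.00854.
PN = (p₁ − p₀)/p₁ = (0.0482 − 0.00854) / 0.0482 ≈ 0.82282.
Attributable cases ≈ PN × (exposed cases) = 0.82282 × 919 ≈ 756.17.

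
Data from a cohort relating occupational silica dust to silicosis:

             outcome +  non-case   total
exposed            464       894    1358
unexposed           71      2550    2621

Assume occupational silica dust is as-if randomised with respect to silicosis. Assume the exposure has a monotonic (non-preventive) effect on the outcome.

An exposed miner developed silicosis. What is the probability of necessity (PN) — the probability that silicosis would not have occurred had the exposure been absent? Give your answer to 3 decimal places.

p₁ = P(outcome | exposed) = 464/1358 = 0.34168
p₀ = P(outcome | unexposed) = 71/2621 = 0.027089
Under exogeneity and monotonicity, PN = (p₁ − p₀)/p₁.
PN = (0.34168 − 0.027089) / 0.34168 ≈ 0.9207

PN ≈ 0.921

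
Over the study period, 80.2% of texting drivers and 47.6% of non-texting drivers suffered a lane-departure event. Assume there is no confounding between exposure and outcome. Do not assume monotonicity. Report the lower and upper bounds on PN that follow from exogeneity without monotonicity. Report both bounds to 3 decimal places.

p₁ = 0.802, p₀ = 0.476.
Under exogeneity alone the bounds on PN are max{0,(p₁−p₀)/p₁} ≤ PN ≤ min{1,(1−p₀)/p₁}.
  lower = (p₁ − p₀)/p₁ = 0.326 / 0.802 ≈ 0.4065
  upper = min{1, (1 − p₀)/p₁} = 0.524 / 0.802 ≈ 0.6534

0.406 ≤ PN ≤ 0.653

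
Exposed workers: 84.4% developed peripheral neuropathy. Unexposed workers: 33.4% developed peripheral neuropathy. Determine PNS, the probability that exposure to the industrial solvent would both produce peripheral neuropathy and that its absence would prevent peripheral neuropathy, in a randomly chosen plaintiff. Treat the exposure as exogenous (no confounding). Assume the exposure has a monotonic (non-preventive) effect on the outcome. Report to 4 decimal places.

PNS ≈ 0.5100

p₁ = 0.844, p₀ = 0.334.
Under exogeneity and monotonicity, PNS = p₁ − p₀.
PNS = 0.844 − 0.334 = 0.51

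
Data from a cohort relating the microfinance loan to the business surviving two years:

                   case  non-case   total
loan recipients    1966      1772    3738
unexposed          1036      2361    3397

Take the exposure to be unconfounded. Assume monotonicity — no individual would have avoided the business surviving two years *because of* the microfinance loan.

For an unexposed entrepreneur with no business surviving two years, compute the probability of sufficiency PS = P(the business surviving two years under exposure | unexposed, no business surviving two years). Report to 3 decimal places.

PS ≈ 0.318

p₁ = P(outcome | exposed) = 1966/3738 = 0.52595
p₀ = P(outcome | unexposed) = 1036/3397 = 0.30497
Under exogeneity and monotonicity, PS = (p₁ − p₀) / (1 − p₀).
PS = (0.52595 − 0.30497) / (1 − 0.30497) = 0.22097 / 0.69503 ≈ 0.3179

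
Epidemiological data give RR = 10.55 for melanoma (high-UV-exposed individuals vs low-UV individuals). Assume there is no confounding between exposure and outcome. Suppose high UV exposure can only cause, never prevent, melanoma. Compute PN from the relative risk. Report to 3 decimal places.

PN ≈ 0.905

Under exogeneity and monotonicity, PN = (RR − 1) / RR = 1 − 1/RR.
PN = (10.55 − 1) / 10.55 = 9.55 / 10.55 ≈ 0.9052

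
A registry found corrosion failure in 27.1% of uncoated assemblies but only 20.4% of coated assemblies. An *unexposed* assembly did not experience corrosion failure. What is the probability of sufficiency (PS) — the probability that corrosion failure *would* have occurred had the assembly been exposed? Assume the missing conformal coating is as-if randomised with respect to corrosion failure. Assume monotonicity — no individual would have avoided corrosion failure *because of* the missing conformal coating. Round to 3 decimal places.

PS ≈ 0.084

p₁ = 0.271, p₀ = 0.204.
Under exogeneity and monotonicity, PS = (p₁ − p₀) / (1 − p₀).
PS = (0.271 − 0.204) / (1 − 0.204) = 0.067 / 0.796 ≈ 0.0842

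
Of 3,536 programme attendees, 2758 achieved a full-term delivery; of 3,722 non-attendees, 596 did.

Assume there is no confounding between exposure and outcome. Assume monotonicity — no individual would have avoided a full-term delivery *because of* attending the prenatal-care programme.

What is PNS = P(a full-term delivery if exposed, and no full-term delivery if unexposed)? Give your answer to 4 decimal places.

PNS ≈ 0.6198

p₁ = P(outcome | exposed) = 2758/3536 = 0.77998
p₀ = P(outcome | unexposed) = 596/3722 = 0.16013
Under exogeneity and monotonicity, PNS = p₁ − p₀.
PNS = 0.77998 − 0.16013 = 0.61985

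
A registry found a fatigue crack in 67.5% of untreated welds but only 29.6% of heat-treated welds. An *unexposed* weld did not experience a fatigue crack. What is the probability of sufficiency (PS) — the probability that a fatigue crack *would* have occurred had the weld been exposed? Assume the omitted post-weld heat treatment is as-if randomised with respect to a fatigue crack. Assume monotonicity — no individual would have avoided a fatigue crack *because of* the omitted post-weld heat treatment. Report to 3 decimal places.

p₁ = 0.675, p₀ = 0.296.
Under exogeneity and monotonicity, PS = (p₁ − p₀) / (1 − p₀).
PS = (0.675 − 0.296) / (1 − 0.296) = 0.379 / 0.704 ≈ 0.5384

PS ≈ 0.538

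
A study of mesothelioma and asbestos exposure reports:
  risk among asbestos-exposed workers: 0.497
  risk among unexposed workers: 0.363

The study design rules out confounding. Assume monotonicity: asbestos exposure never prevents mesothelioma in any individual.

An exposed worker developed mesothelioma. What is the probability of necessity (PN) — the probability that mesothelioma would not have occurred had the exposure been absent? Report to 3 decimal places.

PN ≈ 0.270

Let p₁ = 0.497, p₀ = 0.363.
Under exogeneity and monotonicity, PN = (p₁ − p₀) / p₁.
PN = (0.497 − 0.363) / 0.497 = 0.134 / 0.497 ≈ 0.2696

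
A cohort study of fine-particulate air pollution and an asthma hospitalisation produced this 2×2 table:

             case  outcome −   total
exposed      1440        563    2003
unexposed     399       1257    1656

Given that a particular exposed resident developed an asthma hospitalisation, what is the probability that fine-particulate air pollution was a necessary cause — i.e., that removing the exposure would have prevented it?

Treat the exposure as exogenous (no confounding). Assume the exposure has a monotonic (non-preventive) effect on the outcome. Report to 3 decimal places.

p₁ = P(outcome | exposed) = 1440/2003 = 0.71892
p₀ = P(outcome | unexposed) = 399/1656 = 0.24094
Under exogeneity and monotonicity, PN = (p₁ − p₀)/p₁.
PN = (0.71892 − 0.24094) / 0.71892 ≈ 0.6649

PN ≈ 0.665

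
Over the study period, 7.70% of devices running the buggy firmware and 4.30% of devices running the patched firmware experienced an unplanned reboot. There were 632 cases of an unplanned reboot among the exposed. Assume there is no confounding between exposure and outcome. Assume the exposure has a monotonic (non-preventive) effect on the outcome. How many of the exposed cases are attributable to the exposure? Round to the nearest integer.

about 279 cases

p₁ = 0.077, p₀ = 0.043.
PN = (p₁ − p₀)/p₁ = (0.077 − 0.043) / 0.077 ≈ 0.44156.
Attributable cases ≈ PN × (exposed cases) = 0.44156 × 632 ≈ 279.06.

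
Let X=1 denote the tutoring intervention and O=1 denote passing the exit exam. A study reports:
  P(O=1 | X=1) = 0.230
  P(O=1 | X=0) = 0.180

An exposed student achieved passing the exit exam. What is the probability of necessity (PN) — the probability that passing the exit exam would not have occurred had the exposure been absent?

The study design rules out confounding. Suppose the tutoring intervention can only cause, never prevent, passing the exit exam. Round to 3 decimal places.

Let p₁ = 0.23, p₀ = 0.18.
Under exogeneity and monotonicity, PN = (p₁ − p₀) / p₁.
PN = (0.23 − 0.18) / 0.23 = 0.05 / 0.23 ≈ 0.2174

PN ≈ 0.217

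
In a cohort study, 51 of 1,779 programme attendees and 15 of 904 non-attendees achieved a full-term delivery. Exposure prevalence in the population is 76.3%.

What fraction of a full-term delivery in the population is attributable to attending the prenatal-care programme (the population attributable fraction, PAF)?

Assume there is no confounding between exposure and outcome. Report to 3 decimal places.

PAF ≈ 0.357

p₁ = P(outcome | exposed) = 51/1779 = 0.028668
p₀ = P(outcome | unexposed) = 15/904 = 0.016593
Overall risk P(Y=1) = π·p₁ + (1−π)·p₀ = 0.763×0.028668 + 0.237×0.016593 = 0.025806.
Under exogeneity, PAF = [P(Y=1) − p₀] / P(Y=1).
PAF = (0.025806 − 0.016593) / 0.025806 ≈ 0.3570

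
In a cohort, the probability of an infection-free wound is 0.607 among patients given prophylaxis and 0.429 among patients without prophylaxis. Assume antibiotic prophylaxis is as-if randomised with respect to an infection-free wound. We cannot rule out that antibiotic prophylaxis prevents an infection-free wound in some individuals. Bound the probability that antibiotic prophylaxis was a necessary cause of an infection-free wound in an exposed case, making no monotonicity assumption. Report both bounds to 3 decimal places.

0.293 ≤ PN ≤ 0.941

Let p₁ = 0.607, p₀ = 0.429.
Under exogeneity alone the bounds on PN are max{0,(p₁−p₀)/p₁} ≤ PN ≤ min{1,(1−p₀)/p₁}.
  lower = (p₁ − p₀)/p₁ = 0.178 / 0.607 ≈ 0.2932
  upper = min{1, (1 − p₀)/p₁} = 0.571 / 0.607 ≈ 0.9407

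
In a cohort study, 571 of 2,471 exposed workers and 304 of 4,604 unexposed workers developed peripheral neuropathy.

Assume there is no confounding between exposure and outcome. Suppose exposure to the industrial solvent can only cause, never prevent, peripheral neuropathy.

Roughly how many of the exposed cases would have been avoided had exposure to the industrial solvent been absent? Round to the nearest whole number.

about 408 cases

p₁ = P(outcome | exposed) = 571/2471 = 0.23108
p₀ = P(outcome | unexposed) = 304/4604 = 0.06603
PN = (p₁ − p₀)/p₁ = (0.23108 − 0.06603) / 0.23108 ≈ 0.71426.
Attributable cases ≈ PN × (exposed cases) = 0.71426 × 571 ≈ 407.84.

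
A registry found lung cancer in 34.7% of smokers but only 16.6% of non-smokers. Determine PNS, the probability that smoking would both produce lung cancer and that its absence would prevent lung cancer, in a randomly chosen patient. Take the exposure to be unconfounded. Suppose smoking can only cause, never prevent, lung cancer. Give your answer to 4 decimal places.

PNS ≈ 0.1810

p₁ = 0.347, p₀ = 0.166.
Under exogeneity and monotonicity, PNS = p₁ − p₀.
PNS = 0.347 − 0.166 = 0.181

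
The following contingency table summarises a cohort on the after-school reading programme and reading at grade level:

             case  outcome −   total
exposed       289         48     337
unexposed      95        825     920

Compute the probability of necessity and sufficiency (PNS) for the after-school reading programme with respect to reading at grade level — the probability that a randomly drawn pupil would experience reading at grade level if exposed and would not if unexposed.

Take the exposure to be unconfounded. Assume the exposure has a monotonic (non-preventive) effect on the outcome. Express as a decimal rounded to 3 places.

p₁ = P(outcome | exposed) = 289/337 = 0.85757
p₀ = P(outcome | unexposed) = 95/920 = 0.10326
Under exogeneity and monotonicity, PNS = p₁ − p₀.
PNS = 0.85757 − 0.10326 = 0.75431

PNS ≈ 0.754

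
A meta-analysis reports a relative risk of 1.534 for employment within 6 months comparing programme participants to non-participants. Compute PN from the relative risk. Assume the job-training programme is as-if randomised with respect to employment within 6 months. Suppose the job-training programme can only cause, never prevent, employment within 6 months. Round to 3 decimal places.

Under exogeneity and monotonicity, PN = (RR − 1) / RR = 1 − 1/RR.
PN = (1.534 − 1) / 1.534 = 0.534 / 1.534 ≈ 0.3481

PN ≈ 0.348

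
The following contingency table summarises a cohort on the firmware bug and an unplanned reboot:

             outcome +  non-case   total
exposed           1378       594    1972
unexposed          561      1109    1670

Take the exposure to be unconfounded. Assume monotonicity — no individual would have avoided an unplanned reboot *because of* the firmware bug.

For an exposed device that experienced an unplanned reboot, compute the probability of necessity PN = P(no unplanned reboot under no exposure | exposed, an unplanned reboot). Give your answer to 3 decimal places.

PN ≈ 0.519

p₁ = P(outcome | exposed) = 1378/1972 = 0.69878
p₀ = P(outcome | unexposed) = 561/1670 = 0.33593
Under exogeneity and monotonicity, PN = (p₁ − p₀) / p₁.
PN = (0.69878 − 0.33593) / 0.69878 = 0.36285 / 0.69878 ≈ 0.5193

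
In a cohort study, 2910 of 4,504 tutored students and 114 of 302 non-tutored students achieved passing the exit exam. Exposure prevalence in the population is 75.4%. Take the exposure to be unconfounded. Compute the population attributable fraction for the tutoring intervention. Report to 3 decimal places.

p₁ = P(outcome | exposed) = 2910/4504 = 0.64609
p₀ = P(outcome | unexposed) = 114/302 = 0.37748
Overall risk P(Y=1) = π·p₁ + (1−π)·p₀ = 0.754×0.64609 + 0.246×0.37748 = 0.58001.
Under exogeneity, PAF = [P(Y=1) − p₀] / P(Y=1).
PAF = (0.58001 − 0.37748) / 0.58001 ≈ 0.3492

PAF ≈ 0.349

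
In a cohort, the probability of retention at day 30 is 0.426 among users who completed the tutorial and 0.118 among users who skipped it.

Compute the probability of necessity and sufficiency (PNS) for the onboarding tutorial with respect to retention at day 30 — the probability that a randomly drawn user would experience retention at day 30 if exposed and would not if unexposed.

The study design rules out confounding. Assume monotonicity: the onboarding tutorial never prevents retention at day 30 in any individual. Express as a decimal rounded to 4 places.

PNS ≈ 0.3080

Let p₁ = 0.426, p₀ = 0.118.
Under exogeneity and monotonicity, PNS = p₁ − p₀.
PNS = 0.426 − 0.118 = 0.308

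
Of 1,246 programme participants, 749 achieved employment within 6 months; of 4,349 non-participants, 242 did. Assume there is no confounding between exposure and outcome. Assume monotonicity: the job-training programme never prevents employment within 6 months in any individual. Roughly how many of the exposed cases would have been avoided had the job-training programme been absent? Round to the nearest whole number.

p₁ = P(outcome | exposed) = 749/1246 = 0.60112
p₀ = P(outcome | unexposed) = 242/4349 = 0.055645
PN = (p₁ − p₀)/p₁ = (0.60112 − 0.055645) / 0.60112 ≈ 0.90743.
Attributable cases ≈ PN × (exposed cases) = 0.90743 × 749 ≈ 679.67.

about 680 cases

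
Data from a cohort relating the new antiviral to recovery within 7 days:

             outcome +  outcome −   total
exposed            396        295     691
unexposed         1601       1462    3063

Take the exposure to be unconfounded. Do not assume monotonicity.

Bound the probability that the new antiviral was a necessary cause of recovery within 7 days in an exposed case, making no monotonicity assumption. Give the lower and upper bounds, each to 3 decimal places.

p₁ = P(outcome | exposed) = 396/691 = 0.57308
p₀ = P(outcome | unexposed) = 1601/3063 = 0.52269
Under exogeneity alone the bounds on PN are max{0,(p₁−p₀)/p₁} ≤ PN ≤ min{1,(1−p₀)/p₁}.
  lower = (p₁ − p₀)/p₁ = 0.050392 / 0.57308 ≈ 0.0879
  upper = min{1, (1 − p₀)/p₁} = 0.47731 / 0.57308 ≈ 0.8329

0.088 ≤ PN ≤ 0.833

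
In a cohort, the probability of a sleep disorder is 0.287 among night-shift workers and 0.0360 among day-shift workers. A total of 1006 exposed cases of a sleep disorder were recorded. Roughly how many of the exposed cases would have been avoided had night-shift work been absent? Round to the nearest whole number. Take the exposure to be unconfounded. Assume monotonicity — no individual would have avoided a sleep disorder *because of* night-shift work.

about 880 cases

Let p₁ = 0.287, p₀ = 0.036.
PN = (p₁ − p₀)/p₁ = (0.287 − 0.036) / 0.287 ≈ 0.87456.
Attributable cases ≈ PN × (exposed cases) = 0.87456 × 1006 ≈ 879.81.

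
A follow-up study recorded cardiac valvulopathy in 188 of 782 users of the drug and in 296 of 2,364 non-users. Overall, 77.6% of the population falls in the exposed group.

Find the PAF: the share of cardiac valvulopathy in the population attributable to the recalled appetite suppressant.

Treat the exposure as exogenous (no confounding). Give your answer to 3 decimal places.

PAF ≈ 0.417

p₁ = P(outcome | exposed) = 188/782 = 0.24041
p₀ = P(outcome | unexposed) = 296/2364 = 0.12521
Overall risk P(Y=1) = π·p₁ + (1−π)·p₀ = 0.776×0.24041 + 0.224×0.12521 = 0.2146.
Under exogeneity, PAF = [P(Y=1) − p₀] / P(Y=1).
PAF = (0.2146 − 0.12521) / 0.2146 ≈ 0.4165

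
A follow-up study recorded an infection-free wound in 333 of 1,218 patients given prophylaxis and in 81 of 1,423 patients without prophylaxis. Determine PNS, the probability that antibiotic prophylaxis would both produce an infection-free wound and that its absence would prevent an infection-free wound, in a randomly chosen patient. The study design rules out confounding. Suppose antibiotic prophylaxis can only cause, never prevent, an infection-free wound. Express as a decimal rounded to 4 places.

p₁ = P(outcome | exposed) = 333/1218 = 0.2734
p₀ = P(outcome | unexposed) = 81/1423 = 0.056922
Under exogeneity and monotonicity, PNS = p₁ − p₀.
PNS = 0.2734 − 0.056922 = 0.21648

PNS ≈ 0.2165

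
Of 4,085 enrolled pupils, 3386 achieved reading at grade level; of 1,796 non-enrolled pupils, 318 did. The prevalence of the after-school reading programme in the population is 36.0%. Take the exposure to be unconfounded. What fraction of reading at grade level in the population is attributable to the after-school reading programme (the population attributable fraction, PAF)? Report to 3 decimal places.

PAF ≈ 0.570

p₁ = P(outcome | exposed) = 3386/4085 = 0.82889
p₀ = P(outcome | unexposed) = 318/1796 = 0.17706
Overall risk P(Y=1) = π·p₁ + (1−π)·p₀ = 0.36×0.82889 + 0.64×0.17706 = 0.41172.
Under exogeneity, PAF = [P(Y=1) − p₀] / P(Y=1).
PAF = (0.41172 − 0.17706) / 0.41172 ≈ 0.5699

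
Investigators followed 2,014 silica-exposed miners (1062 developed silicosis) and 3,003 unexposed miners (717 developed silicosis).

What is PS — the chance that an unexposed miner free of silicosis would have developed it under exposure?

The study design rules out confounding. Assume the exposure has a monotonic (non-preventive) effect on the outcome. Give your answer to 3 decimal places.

PS ≈ 0.379

p₁ = P(outcome | exposed) = 1062/2014 = 0.52731
p₀ = P(outcome | unexposed) = 717/3003 = 0.23876
Under exogeneity and monotonicity, PS = (p₁ − p₀) / (1 − p₀).
PS = (0.52731 − 0.23876) / (1 − 0.23876) = 0.28855 / 0.76124 ≈ 0.3791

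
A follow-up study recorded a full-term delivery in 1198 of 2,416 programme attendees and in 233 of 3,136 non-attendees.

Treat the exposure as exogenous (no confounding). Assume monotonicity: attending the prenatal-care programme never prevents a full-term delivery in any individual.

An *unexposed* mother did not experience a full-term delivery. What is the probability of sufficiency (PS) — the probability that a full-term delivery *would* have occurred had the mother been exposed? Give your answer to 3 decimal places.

PS ≈ 0.455

p₁ = P(outcome | exposed) = 1198/2416 = 0.49586
p₀ = P(outcome | unexposed) = 233/3136 = 0.074298
Under exogeneity and monotonicity, PS = (p₁ − p₀) / (1 − p₀).
PS = (0.49586 − 0.074298) / (1 − 0.074298) = 0.42156 / 0.9257 ≈ 0.4554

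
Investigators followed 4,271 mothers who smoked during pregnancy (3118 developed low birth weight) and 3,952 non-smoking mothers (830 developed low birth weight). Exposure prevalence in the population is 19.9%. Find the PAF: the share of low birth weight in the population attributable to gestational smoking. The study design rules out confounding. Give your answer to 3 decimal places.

PAF ≈ 0.330

p₁ = P(outcome | exposed) = 3118/4271 = 0.73004
p₀ = P(outcome | unexposed) = 830/3952 = 0.21002
Overall risk P(Y=1) = π·p₁ + (1−π)·p₀ = 0.199×0.73004 + 0.801×0.21002 = 0.3135.
Under exogeneity, PAF = [P(Y=1) − p₀] / P(Y=1).
PAF = (0.3135 − 0.21002) / 0.3135 ≈ 0.3301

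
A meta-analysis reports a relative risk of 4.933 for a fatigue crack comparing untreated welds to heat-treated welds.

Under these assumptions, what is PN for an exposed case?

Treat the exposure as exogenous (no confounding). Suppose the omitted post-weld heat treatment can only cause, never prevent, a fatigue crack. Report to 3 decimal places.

Under exogeneity and monotonicity, PN = (RR − 1) / RR = 1 − 1/RR.
PN = (4.933 − 1) / 4.933 = 3.933 / 4.933 ≈ 0.7973

PN ≈ 0.797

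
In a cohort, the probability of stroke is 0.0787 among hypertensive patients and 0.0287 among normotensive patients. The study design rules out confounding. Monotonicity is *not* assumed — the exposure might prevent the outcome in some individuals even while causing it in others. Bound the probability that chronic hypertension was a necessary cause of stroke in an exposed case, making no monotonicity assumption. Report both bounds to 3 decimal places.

0.635 ≤ PN ≤ 1.000

Let p₁ = 0.0787, p₀ = 0.0287.
Under exogeneity alone the bounds on PN are max{0,(p₁−p₀)/p₁} ≤ PN ≤ min{1,(1−p₀)/p₁}.
  lower = (p₁ − p₀)/p₁ = 0.05 / 0.0787 ≈ 0.6353
  upper = min{1, (1 − p₀)/p₁} = 0.9713 / 0.0787 ≈ 12.3418 → capped at 1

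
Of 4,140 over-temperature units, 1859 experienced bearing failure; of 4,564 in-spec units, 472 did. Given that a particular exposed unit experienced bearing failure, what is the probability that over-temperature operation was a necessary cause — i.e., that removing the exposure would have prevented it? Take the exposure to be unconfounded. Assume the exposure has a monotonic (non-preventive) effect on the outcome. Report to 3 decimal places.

p₁ = P(outcome | exposed) = 1859/4140 = 0.44903
p₀ = P(outcome | unexposed) = 472/4564 = 0.10342
Under exogeneity and monotonicity, PN = (p₁ − p₀) / p₁.
PN = (0.44903 − 0.10342) / 0.44903 = 0.34562 / 0.44903 ≈ 0.7697

PN ≈ 0.770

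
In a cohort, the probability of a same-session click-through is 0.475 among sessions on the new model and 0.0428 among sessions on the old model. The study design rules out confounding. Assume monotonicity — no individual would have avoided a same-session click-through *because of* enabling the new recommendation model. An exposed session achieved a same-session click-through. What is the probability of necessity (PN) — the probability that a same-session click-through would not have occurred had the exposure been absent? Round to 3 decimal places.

Let p₁ = 0.475, p₀ = 0.0428.
Under exogeneity and monotonicity, PN = (p₁ − p₀) / p₁.
PN = (0.475 − 0.0428) / 0.475 = 0.4322 / 0.475 ≈ 0.9099

PN ≈ 0.910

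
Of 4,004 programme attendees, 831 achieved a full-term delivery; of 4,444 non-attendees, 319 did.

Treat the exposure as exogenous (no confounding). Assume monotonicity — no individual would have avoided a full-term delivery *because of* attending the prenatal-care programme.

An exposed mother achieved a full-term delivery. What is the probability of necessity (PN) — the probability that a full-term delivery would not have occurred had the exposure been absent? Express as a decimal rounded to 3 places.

p₁ = P(outcome | exposed) = 831/4004 = 0.20754
p₀ = P(outcome | unexposed) = 319/4444 = 0.071782
Under exogeneity and monotonicity, PN = (p₁ − p₀) / p₁.
PN = (0.20754 − 0.071782) / 0.20754 = 0.13576 / 0.20754 ≈ 0.6541

PN ≈ 0.654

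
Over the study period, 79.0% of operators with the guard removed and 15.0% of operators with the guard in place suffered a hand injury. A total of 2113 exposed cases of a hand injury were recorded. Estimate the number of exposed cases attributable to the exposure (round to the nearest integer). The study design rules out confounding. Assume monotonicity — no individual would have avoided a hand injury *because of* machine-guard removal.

p₁ = 0.79, p₀ = 0.15.
PN = (p₁ − p₀)/p₁ = (0.79 − 0.15) / 0.79 ≈ 0.81013.
Attributable cases ≈ PN × (exposed cases) = 0.81013 × 2113 ≈ 1711.80.

about 1712 cases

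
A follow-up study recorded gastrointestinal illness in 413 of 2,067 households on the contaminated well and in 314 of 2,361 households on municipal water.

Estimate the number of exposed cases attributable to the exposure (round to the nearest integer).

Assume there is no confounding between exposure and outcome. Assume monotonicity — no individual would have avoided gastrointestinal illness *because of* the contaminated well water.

about 138 cases

p₁ = P(outcome | exposed) = 413/2067 = 0.19981
p₀ = P(outcome | unexposed) = 314/2361 = 0.13299
PN = (p₁ − p₀)/p₁ = (0.19981 − 0.13299) / 0.19981 ≈ 0.33438.
Attributable cases ≈ PN × (exposed cases) = 0.33438 × 413 ≈ 138.10.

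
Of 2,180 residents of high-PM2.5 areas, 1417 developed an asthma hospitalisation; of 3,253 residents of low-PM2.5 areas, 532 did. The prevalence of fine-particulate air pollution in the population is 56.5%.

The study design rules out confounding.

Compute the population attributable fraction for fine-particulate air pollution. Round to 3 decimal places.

PAF ≈ 0.627

p₁ = P(outcome | exposed) = 1417/2180 = 0.65
p₀ = P(outcome | unexposed) = 532/3253 = 0.16354
Overall risk P(Y=1) = π·p₁ + (1−π)·p₀ = 0.565×0.65 + 0.435×0.16354 = 0.43839.
Under exogeneity, PAF = [P(Y=1) − p₀] / P(Y=1).
PAF = (0.43839 − 0.16354) / 0.43839 ≈ 0.6270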